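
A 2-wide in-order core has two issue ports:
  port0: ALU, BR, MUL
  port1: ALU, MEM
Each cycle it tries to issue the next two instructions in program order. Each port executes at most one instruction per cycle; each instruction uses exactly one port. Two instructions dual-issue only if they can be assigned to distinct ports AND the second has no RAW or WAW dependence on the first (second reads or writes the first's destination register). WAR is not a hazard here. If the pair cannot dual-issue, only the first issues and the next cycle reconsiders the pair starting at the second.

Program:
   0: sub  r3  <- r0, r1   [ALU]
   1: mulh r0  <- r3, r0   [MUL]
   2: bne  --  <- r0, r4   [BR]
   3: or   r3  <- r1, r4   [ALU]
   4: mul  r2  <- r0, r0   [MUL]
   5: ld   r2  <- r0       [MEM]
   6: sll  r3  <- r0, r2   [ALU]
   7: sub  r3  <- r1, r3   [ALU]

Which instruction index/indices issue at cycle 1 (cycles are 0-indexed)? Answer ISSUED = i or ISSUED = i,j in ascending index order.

ISSUED = 1

c0: i0 sub  RAW r3
c1: i1 mulh  no-port MUL/BR
c2: i2,i3 bne;or  pair
c3: i4 mul  WAW r2
c4: i5 ld  RAW r2
c5: i6 sll  RAW+WAW r3
c6: i7 sub  tail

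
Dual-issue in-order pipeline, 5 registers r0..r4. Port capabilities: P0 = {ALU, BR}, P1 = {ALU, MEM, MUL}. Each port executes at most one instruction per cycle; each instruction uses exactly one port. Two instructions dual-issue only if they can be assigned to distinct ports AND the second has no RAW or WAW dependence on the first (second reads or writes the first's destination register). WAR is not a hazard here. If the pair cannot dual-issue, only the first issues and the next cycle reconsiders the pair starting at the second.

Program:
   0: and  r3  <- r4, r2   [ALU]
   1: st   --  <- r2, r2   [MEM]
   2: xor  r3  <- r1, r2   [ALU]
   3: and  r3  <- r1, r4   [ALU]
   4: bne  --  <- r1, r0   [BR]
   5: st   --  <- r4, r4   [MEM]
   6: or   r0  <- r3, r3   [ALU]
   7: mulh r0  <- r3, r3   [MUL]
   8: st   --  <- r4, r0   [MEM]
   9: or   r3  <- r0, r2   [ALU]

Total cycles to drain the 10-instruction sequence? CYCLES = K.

CYCLES = 6

#0 head=0: and+st i0+i1 pair
#1 head=2: xor i2 WAW r3
#2 head=3: and+bne i3+i4 pair
#3 head=5: st+or i5+i6 pair
#4 head=7: mulh i7 no-port MUL/MEM
#5 head=8: st+or i8+i9 pair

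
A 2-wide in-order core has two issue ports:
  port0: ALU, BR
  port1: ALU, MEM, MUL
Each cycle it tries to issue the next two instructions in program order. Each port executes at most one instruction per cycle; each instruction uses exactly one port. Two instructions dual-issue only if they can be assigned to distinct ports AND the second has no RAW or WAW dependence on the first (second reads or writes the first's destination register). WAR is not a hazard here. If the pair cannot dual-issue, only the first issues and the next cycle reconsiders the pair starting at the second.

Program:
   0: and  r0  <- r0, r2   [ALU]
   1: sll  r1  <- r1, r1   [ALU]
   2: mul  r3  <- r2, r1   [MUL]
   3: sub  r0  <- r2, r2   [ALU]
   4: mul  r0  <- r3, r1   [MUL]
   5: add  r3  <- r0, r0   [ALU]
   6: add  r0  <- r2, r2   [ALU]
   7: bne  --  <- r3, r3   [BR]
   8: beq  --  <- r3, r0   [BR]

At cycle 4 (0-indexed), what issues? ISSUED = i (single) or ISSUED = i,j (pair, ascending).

c0: i0+i1 and.ALU sll.ALU  dual
c1: i2+i3 mul.MUL sub.ALU  dual
c2: i4 mul.MUL  RAW r0
c3: i5+i6 add.ALU add.ALU  dual
c4: i7 bne.BR  no-port BR/BR
c5: i8 beq.BR  tail

ISSUED = 7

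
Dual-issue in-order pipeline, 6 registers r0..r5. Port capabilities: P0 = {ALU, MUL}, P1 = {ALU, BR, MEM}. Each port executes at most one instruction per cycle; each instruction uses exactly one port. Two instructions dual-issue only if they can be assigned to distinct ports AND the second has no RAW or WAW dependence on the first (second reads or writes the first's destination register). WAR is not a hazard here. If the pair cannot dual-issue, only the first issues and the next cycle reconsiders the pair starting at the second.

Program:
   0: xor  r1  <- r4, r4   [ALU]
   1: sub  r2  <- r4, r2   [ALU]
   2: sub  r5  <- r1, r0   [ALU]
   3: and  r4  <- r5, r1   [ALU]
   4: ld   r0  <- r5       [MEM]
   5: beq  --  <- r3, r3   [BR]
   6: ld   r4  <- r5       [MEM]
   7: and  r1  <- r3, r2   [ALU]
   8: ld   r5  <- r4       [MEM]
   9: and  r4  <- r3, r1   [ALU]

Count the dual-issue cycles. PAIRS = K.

  cy0 -> i0,i1 (xor sub) pair
  cy1 -> i2 (sub) RAW r5
  cy2 -> i3,i4 (and ld) pair
  cy3 -> i5 (beq) no-port BR/MEM
  cy4 -> i6,i7 (ld and) pair
  cy5 -> i8,i9 (ld and) pair

PAIRS = 4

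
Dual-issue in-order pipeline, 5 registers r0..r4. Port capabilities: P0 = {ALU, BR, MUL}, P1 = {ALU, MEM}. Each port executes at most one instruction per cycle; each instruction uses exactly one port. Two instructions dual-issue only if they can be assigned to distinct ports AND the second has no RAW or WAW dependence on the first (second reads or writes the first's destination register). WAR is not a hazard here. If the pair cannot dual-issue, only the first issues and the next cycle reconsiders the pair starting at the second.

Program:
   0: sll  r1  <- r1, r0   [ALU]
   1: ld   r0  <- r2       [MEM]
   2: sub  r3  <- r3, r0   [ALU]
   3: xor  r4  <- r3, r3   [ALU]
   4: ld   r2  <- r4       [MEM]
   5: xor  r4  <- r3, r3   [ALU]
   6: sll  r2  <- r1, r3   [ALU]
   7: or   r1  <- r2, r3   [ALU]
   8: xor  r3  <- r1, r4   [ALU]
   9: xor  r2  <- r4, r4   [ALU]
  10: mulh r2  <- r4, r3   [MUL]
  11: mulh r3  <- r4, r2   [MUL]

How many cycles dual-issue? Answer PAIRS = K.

PAIRS = 3

[0] i0&i1  sll.ALU+ld.MEM  -- pair
[1] i2  sub.ALU  -- RAW r3
[2] i3  xor.ALU  -- RAW r4
[3] i4&i5  ld.MEM+xor.ALU  -- pair
[4] i6  sll.ALU  -- RAW r2
[5] i7  or.ALU  -- RAW r1
[6] i8&i9  xor.ALU+xor.ALU  -- pair
[7] i10  mulh.MUL  -- no-port MUL/MUL
[8] i11  mulh.MUL  -- tail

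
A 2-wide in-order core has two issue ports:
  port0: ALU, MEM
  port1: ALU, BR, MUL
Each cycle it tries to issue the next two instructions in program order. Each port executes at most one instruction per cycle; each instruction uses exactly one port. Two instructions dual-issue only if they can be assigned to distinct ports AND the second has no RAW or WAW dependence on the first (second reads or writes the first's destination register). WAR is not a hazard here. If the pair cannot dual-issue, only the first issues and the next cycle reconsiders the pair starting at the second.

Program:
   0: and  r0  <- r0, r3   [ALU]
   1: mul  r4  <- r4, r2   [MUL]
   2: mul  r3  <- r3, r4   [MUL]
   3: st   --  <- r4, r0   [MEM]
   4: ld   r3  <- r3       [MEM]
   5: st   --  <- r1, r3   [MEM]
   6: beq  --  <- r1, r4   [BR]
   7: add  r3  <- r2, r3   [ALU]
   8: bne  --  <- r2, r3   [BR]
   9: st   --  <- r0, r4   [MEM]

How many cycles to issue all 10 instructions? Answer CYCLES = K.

t=0 i0+i1:and.ALU/mul.MUL ; 2-wide
t=1 i2+i3:mul.MUL/st.MEM ; 2-wide
t=2 i4:ld.MEM ; no-port MEM/MEM
t=3 i5+i6:st.MEM/beq.BR ; 2-wide
t=4 i7:add.ALU ; RAW r3
t=5 i8+i9:bne.BR/st.MEM ; 2-wide

CYCLES = 6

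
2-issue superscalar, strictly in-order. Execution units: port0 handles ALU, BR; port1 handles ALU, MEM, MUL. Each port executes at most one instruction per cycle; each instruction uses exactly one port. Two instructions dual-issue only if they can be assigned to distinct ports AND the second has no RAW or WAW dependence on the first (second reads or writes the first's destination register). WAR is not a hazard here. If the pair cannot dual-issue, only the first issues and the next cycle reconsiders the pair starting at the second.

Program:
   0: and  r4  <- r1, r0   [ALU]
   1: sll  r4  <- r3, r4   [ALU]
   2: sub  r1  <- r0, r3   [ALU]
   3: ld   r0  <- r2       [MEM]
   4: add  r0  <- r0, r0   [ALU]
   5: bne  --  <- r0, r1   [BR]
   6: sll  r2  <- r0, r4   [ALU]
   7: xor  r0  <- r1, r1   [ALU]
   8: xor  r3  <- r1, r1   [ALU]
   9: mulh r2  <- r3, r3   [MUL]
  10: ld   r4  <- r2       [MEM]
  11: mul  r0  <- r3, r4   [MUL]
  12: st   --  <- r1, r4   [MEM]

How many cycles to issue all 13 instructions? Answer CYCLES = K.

CYCLES = 10

#0 head=0: and.ALU i0 RAW+WAW r4
#1 head=1: sll.ALU sub.ALU i1&i2 2-wide
#2 head=3: ld.MEM i3 RAW+WAW r0
#3 head=4: add.ALU i4 RAW r0
#4 head=5: bne.BR sll.ALU i5&i6 2-wide
#5 head=7: xor.ALU xor.ALU i7&i8 2-wide
#6 head=9: mulh.MUL i9 no-port MUL/MEM
#7 head=10: ld.MEM i10 no-port MEM/MUL
#8 head=11: mul.MUL i11 no-port MUL/MEM
#9 head=12: st.MEM i12 tail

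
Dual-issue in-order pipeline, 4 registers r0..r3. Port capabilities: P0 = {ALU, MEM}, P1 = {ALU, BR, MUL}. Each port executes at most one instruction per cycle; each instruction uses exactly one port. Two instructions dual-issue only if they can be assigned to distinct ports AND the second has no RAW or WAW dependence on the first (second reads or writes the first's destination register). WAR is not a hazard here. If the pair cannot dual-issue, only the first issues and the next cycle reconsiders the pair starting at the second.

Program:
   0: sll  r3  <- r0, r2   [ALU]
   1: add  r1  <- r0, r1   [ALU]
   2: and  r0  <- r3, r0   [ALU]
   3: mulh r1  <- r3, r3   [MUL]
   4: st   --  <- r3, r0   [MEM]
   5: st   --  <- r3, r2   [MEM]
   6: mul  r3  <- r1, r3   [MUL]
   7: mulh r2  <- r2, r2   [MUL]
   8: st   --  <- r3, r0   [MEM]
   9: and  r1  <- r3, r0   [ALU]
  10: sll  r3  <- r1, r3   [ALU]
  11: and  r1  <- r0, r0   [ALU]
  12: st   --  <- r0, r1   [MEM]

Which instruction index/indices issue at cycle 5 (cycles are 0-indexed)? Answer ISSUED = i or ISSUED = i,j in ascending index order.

ISSUED = 9

t=0 i0+i1:sll.ALU add.ALU ; dual
t=1 i2+i3:and.ALU mulh.MUL ; dual
t=2 i4:st.MEM ; no-port MEM/MEM
t=3 i5+i6:st.MEM mul.MUL ; dual
t=4 i7+i8:mulh.MUL st.MEM ; dual
t=5 i9:and.ALU ; RAW r1
t=6 i10+i11:sll.ALU and.ALU ; dual
t=7 i12:st.MEM ; tail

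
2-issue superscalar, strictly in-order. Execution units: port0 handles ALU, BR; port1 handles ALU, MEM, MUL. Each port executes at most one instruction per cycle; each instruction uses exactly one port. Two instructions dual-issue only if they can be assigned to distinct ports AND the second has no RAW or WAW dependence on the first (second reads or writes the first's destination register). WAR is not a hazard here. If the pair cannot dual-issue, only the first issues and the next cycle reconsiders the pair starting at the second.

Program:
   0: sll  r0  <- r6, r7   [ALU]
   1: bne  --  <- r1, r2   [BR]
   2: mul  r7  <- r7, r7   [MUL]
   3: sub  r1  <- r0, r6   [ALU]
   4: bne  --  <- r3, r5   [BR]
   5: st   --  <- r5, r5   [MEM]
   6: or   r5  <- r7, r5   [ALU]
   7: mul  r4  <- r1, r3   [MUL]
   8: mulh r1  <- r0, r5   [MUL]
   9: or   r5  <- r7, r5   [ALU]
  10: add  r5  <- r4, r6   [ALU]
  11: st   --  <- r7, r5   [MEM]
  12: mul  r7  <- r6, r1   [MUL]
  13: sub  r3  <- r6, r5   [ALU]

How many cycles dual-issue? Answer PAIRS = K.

PAIRS = 6

0. sll.ALU/bne.BR @i0,i1  | pair
1. mul.MUL/sub.ALU @i2,i3  | pair
2. bne.BR/st.MEM @i4,i5  | pair
3. or.ALU/mul.MUL @i6,i7  | pair
4. mulh.MUL/or.ALU @i8,i9  | pair
5. add.ALU @i10  | RAW r5
6. st.MEM @i11  | no-port MEM/MUL
7. mul.MUL/sub.ALU @i12,i13  | pair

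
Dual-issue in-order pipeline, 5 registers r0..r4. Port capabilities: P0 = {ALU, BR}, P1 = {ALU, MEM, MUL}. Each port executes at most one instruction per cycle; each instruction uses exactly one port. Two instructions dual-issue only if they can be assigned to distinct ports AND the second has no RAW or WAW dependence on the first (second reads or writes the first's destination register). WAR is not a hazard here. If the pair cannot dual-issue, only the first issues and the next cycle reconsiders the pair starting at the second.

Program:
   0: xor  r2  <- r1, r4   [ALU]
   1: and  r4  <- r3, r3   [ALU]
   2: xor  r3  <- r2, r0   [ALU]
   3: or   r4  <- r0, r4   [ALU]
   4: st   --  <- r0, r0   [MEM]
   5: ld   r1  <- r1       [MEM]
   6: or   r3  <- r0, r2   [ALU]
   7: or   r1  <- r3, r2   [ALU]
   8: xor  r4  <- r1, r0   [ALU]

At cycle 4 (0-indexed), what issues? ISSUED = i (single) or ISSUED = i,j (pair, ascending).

c0: i0/i1 xor and  2-wide
c1: i2/i3 xor or  2-wide
c2: i4 st  no-port MEM/MEM
c3: i5/i6 ld or  2-wide
c4: i7 or  RAW r1
c5: i8 xor  tail

ISSUED = 7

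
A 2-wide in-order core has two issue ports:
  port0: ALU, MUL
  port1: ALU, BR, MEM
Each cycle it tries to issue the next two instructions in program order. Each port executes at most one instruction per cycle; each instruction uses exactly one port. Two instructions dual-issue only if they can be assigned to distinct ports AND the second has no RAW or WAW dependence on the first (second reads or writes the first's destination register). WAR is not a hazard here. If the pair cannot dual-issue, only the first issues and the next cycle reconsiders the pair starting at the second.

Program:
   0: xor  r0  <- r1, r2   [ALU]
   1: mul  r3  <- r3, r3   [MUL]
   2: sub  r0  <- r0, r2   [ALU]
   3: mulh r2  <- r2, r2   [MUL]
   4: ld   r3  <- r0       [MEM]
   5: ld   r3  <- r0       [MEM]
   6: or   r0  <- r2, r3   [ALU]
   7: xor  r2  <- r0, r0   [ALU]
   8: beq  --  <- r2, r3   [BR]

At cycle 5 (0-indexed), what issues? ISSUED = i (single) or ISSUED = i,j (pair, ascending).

ISSUED = 7

[0] i0/i1  xor.ALU/mul.MUL  -- dual
[1] i2/i3  sub.ALU/mulh.MUL  -- dual
[2] i4  ld.MEM  -- no-port MEM/MEM
[3] i5  ld.MEM  -- RAW r3
[4] i6  or.ALU  -- RAW r0
[5] i7  xor.ALU  -- RAW r2
[6] i8  beq.BR  -- tail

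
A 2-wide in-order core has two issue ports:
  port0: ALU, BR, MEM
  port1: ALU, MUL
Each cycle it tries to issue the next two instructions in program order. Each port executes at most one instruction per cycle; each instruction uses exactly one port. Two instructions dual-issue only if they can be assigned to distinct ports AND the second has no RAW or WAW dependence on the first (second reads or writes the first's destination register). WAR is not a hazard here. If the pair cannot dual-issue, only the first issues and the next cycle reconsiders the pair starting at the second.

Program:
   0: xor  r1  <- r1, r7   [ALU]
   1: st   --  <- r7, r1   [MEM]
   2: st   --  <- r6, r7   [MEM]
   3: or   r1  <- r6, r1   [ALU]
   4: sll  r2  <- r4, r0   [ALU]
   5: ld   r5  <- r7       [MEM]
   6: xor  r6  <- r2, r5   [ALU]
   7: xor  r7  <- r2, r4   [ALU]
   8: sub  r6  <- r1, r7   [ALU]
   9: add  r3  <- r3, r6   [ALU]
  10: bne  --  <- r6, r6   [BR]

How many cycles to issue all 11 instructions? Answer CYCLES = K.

[0] i0  xor.ALU  -- RAW r1
[1] i1  st.MEM  -- no-port MEM/MEM
[2] i2/i3  st.MEM;or.ALU  -- pair
[3] i4/i5  sll.ALU;ld.MEM  -- pair
[4] i6/i7  xor.ALU;xor.ALU  -- pair
[5] i8  sub.ALU  -- RAW r6
[6] i9/i10  add.ALU;bne.BR  -- pair

CYCLES = 7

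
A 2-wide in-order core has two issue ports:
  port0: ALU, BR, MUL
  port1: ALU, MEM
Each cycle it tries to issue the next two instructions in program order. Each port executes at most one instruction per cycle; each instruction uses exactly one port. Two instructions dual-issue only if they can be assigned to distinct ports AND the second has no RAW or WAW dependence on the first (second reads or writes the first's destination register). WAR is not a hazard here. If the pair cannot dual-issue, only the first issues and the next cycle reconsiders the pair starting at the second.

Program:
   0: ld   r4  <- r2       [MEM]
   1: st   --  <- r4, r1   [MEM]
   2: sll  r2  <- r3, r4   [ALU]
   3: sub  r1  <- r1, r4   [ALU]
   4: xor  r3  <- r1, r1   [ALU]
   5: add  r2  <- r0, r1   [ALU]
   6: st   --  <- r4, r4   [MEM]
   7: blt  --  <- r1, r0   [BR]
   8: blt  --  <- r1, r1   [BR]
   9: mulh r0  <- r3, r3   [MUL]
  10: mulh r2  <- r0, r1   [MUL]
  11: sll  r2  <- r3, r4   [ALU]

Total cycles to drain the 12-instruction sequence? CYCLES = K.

CYCLES = 9

t=0 i0:ld.MEM ; no-port MEM/MEM
t=1 i1,i2:st.MEM;sll.ALU ; dual
t=2 i3:sub.ALU ; RAW r1
t=3 i4,i5:xor.ALU;add.ALU ; dual
t=4 i6,i7:st.MEM;blt.BR ; dual
t=5 i8:blt.BR ; no-port BR/MUL
t=6 i9:mulh.MUL ; no-port MUL/MUL
t=7 i10:mulh.MUL ; WAW r2
t=8 i11:sll.ALU ; tail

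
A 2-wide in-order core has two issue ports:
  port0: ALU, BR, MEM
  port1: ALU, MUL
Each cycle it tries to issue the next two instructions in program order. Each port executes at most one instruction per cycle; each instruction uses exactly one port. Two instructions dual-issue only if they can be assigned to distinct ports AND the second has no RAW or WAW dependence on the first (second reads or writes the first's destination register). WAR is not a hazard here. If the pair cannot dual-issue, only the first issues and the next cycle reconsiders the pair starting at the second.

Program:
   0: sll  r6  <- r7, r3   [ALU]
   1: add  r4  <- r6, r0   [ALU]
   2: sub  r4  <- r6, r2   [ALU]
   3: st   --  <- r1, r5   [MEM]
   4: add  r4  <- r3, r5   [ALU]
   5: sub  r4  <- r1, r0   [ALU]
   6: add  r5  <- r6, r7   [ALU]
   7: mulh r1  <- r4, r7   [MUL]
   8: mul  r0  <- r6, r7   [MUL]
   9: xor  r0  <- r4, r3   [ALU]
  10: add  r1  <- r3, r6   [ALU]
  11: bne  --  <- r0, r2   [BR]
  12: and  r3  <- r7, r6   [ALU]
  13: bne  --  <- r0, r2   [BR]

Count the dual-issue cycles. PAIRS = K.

PAIRS = 4

#0 head=0: sll.ALU i0 RAW r6
#1 head=1: add.ALU i1 WAW r4
#2 head=2: sub.ALU;st.MEM i2/i3 pair
#3 head=4: add.ALU i4 WAW r4
#4 head=5: sub.ALU;add.ALU i5/i6 pair
#5 head=7: mulh.MUL i7 no-port MUL/MUL
#6 head=8: mul.MUL i8 WAW r0
#7 head=9: xor.ALU;add.ALU i9/i10 pair
#8 head=11: bne.BR;and.ALU i11/i12 pair
#9 head=13: bne.BR i13 tail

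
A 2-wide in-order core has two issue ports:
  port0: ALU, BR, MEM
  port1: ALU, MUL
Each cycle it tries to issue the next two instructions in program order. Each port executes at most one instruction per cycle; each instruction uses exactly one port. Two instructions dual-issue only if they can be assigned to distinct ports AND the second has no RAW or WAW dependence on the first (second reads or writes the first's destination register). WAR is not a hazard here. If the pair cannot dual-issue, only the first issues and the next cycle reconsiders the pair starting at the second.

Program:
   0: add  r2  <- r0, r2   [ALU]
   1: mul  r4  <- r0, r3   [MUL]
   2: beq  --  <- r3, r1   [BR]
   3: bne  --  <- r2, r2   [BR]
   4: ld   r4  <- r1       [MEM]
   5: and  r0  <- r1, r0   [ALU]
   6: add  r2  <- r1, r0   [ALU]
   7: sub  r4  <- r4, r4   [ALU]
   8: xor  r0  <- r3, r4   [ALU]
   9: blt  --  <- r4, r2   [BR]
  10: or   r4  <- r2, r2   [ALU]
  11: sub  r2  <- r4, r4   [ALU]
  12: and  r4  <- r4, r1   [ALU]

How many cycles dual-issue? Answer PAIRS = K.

PAIRS = 5

  cy0 -> i0&i1 (add.ALU mul.MUL) dual
  cy1 -> i2 (beq.BR) no-port BR/BR
  cy2 -> i3 (bne.BR) no-port BR/MEM
  cy3 -> i4&i5 (ld.MEM and.ALU) dual
  cy4 -> i6&i7 (add.ALU sub.ALU) dual
  cy5 -> i8&i9 (xor.ALU blt.BR) dual
  cy6 -> i10 (or.ALU) RAW r4
  cy7 -> i11&i12 (sub.ALU and.ALU) dual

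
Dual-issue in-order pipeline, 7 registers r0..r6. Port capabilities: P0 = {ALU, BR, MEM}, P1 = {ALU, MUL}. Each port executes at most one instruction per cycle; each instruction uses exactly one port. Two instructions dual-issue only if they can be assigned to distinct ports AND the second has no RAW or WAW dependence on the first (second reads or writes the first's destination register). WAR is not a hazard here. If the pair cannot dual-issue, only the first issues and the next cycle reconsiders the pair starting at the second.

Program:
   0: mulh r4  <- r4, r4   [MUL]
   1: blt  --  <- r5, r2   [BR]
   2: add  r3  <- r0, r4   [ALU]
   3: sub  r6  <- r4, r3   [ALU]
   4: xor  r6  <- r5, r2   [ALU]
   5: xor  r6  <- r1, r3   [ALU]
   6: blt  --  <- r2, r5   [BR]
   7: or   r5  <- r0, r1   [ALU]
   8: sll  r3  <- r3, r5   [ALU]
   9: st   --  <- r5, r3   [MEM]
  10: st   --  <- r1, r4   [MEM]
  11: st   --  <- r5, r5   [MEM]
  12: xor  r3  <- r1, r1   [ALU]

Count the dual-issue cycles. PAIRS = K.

PAIRS = 3

0. mulh+blt @i0+i1  | pair
1. add @i2  | RAW r3
2. sub @i3  | WAW r6
3. xor @i4  | WAW r6
4. xor+blt @i5+i6  | pair
5. or @i7  | RAW r5
6. sll @i8  | RAW r3
7. st @i9  | no-port MEM/MEM
8. st @i10  | no-port MEM/MEM
9. st+xor @i11+i12  | pair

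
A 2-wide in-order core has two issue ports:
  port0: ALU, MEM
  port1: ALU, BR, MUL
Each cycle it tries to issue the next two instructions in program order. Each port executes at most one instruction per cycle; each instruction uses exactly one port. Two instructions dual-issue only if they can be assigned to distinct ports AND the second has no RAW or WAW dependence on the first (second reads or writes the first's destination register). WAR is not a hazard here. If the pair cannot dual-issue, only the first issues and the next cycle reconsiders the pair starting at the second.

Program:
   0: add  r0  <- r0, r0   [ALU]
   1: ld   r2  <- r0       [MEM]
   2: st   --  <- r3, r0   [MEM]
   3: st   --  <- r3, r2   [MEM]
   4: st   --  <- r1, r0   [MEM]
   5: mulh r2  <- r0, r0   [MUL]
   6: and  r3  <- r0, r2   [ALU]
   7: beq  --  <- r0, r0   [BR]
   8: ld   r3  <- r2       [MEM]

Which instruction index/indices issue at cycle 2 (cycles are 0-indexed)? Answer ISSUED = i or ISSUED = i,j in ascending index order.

ISSUED = 2

0. add.ALU @i0  | RAW r0
1. ld.MEM @i1  | no-port MEM/MEM
2. st.MEM @i2  | no-port MEM/MEM
3. st.MEM @i3  | no-port MEM/MEM
4. st.MEM/mulh.MUL @i4+i5  | 2-wide
5. and.ALU/beq.BR @i6+i7  | 2-wide
6. ld.MEM @i8  | tail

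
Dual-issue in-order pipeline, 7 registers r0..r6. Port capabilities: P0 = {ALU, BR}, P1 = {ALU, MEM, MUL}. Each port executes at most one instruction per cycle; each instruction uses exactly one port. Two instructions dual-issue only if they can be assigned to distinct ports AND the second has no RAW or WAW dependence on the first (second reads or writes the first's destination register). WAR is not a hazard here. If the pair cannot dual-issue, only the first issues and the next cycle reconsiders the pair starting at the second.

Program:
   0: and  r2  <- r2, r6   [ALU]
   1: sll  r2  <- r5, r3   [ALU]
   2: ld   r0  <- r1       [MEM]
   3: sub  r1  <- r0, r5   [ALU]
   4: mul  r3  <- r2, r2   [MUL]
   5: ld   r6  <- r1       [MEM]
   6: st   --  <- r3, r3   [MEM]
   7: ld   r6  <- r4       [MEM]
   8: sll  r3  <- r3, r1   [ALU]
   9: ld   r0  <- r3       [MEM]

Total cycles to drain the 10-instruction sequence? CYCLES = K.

CYCLES = 7

0. and @i0  | WAW r2
1. sll+ld @i1&i2  | 2-wide
2. sub+mul @i3&i4  | 2-wide
3. ld @i5  | no-port MEM/MEM
4. st @i6  | no-port MEM/MEM
5. ld+sll @i7&i8  | 2-wide
6. ld @i9  | tail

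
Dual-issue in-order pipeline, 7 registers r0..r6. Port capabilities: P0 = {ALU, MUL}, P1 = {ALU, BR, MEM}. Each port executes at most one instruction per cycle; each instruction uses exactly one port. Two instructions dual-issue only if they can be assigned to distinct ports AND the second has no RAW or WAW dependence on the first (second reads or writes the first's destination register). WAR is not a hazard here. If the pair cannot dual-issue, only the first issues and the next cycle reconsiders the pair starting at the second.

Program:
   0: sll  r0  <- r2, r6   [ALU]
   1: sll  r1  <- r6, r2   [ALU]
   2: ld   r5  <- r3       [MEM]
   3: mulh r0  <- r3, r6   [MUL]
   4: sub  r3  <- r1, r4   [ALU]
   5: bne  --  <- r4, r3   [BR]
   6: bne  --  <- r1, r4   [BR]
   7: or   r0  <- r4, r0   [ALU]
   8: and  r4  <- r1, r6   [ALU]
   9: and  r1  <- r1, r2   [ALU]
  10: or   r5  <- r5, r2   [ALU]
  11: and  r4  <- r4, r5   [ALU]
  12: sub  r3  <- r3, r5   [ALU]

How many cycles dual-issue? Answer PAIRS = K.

PAIRS = 5

0. sll.ALU;sll.ALU @i0&i1  | dual
1. ld.MEM;mulh.MUL @i2&i3  | dual
2. sub.ALU @i4  | RAW r3
3. bne.BR @i5  | no-port BR/BR
4. bne.BR;or.ALU @i6&i7  | dual
5. and.ALU;and.ALU @i8&i9  | dual
6. or.ALU @i10  | RAW r5
7. and.ALU;sub.ALU @i11&i12  | dual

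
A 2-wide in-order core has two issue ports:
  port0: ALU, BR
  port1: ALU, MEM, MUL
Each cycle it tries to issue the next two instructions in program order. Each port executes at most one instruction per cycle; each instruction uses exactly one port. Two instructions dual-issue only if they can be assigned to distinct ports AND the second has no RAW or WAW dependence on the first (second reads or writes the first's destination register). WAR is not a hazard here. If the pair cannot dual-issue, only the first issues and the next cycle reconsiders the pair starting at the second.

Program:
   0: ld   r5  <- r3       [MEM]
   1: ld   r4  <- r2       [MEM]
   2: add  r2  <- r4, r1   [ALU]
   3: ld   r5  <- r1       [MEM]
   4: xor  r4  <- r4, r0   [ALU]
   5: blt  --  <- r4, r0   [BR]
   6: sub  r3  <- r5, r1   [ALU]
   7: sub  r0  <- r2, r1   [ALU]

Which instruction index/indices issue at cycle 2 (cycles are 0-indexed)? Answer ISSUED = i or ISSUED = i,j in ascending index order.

[0] i0  ld  -- no-port MEM/MEM
[1] i1  ld  -- RAW r4
[2] i2/i3  add/ld  -- dual
[3] i4  xor  -- RAW r4
[4] i5/i6  blt/sub  -- dual
[5] i7  sub  -- tail

ISSUED = 2,3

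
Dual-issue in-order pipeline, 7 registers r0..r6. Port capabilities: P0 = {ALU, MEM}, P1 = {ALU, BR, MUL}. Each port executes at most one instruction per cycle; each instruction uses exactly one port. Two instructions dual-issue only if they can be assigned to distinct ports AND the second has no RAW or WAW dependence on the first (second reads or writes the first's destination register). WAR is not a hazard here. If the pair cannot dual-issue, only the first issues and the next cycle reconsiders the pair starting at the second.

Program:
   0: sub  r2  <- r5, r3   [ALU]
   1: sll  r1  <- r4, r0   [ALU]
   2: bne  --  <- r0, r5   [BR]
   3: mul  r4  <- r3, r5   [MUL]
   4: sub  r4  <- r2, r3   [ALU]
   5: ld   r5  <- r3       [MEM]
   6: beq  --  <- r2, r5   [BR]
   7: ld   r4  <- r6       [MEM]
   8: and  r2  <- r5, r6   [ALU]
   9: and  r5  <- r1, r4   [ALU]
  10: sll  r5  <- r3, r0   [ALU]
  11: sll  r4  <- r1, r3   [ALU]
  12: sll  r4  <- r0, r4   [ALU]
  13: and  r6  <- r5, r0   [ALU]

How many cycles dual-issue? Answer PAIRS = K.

#0 head=0: sub;sll i0+i1 dual
#1 head=2: bne i2 no-port BR/MUL
#2 head=3: mul i3 WAW r4
#3 head=4: sub;ld i4+i5 dual
#4 head=6: beq;ld i6+i7 dual
#5 head=8: and;and i8+i9 dual
#6 head=10: sll;sll i10+i11 dual
#7 head=12: sll;and i12+i13 dual

PAIRS = 6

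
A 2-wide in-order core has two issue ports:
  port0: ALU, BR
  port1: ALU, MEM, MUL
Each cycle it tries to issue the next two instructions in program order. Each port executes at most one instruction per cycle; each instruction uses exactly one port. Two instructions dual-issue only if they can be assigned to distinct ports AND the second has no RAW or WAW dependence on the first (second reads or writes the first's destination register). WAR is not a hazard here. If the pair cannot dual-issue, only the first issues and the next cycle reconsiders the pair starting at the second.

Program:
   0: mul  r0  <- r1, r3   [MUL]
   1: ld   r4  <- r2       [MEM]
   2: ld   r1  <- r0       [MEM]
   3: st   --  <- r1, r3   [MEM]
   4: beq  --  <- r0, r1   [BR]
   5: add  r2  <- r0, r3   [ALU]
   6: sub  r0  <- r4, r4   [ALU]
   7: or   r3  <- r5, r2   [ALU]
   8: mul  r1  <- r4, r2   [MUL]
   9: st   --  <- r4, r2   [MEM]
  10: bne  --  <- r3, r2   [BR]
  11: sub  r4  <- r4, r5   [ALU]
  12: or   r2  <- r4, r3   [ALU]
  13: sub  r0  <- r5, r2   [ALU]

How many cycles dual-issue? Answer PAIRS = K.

t=0 i0:mul ; no-port MUL/MEM
t=1 i1:ld ; no-port MEM/MEM
t=2 i2:ld ; no-port MEM/MEM
t=3 i3,i4:st+beq ; 2-wide
t=4 i5,i6:add+sub ; 2-wide
t=5 i7,i8:or+mul ; 2-wide
t=6 i9,i10:st+bne ; 2-wide
t=7 i11:sub ; RAW r4
t=8 i12:or ; RAW r2
t=9 i13:sub ; tail

PAIRS = 4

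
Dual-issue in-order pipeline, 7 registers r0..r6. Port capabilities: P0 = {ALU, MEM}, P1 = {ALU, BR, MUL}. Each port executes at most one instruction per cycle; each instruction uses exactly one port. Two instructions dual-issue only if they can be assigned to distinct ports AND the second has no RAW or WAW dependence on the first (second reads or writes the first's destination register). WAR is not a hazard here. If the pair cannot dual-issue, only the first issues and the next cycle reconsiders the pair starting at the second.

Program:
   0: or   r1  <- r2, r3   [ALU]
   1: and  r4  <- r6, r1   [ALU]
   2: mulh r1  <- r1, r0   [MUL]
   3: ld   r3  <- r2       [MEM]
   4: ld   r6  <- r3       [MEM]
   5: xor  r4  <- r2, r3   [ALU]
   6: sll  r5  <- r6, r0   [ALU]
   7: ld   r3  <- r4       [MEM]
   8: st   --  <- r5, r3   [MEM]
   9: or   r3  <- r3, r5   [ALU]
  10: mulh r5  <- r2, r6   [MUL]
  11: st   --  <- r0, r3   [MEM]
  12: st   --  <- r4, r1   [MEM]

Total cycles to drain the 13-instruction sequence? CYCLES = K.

CYCLES = 8

  cy0 -> i0 (or) RAW r1
  cy1 -> i1/i2 (and/mulh) pair
  cy2 -> i3 (ld) no-port MEM/MEM
  cy3 -> i4/i5 (ld/xor) pair
  cy4 -> i6/i7 (sll/ld) pair
  cy5 -> i8/i9 (st/or) pair
  cy6 -> i10/i11 (mulh/st) pair
  cy7 -> i12 (st) tail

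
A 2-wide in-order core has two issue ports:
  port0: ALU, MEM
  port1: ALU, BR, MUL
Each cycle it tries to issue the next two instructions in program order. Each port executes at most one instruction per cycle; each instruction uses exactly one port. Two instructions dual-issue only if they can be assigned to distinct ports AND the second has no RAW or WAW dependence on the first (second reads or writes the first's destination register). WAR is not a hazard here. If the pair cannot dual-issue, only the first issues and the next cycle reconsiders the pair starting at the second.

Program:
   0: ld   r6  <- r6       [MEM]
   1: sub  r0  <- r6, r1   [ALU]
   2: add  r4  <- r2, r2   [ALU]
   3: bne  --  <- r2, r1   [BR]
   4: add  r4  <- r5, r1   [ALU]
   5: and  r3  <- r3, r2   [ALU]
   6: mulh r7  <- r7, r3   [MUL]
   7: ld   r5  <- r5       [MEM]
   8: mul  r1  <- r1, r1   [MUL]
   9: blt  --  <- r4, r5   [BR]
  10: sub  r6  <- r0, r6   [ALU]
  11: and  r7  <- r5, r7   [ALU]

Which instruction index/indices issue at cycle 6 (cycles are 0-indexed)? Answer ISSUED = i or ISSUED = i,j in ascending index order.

[0] i0  ld  -- RAW r6
[1] i1&i2  sub/add  -- dual
[2] i3&i4  bne/add  -- dual
[3] i5  and  -- RAW r3
[4] i6&i7  mulh/ld  -- dual
[5] i8  mul  -- no-port MUL/BR
[6] i9&i10  blt/sub  -- dual
[7] i11  and  -- tail

ISSUED = 9,10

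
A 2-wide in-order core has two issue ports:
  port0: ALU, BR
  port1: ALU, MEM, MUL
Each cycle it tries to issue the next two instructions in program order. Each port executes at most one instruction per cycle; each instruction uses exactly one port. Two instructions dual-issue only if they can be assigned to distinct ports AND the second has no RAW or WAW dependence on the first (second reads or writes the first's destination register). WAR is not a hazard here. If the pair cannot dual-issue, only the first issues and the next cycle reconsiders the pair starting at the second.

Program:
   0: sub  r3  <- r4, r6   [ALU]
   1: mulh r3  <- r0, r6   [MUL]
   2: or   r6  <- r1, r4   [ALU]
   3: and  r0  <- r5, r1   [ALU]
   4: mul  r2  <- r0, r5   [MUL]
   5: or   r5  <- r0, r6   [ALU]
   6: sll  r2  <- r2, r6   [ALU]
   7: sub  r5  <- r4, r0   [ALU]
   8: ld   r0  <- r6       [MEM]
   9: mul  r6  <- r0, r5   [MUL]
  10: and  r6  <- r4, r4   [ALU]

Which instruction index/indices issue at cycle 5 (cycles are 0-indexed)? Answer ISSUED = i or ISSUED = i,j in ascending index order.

c0: i0 sub.ALU  WAW r3
c1: i1/i2 mulh.MUL or.ALU  pair
c2: i3 and.ALU  RAW r0
c3: i4/i5 mul.MUL or.ALU  pair
c4: i6/i7 sll.ALU sub.ALU  pair
c5: i8 ld.MEM  no-port MEM/MUL
c6: i9 mul.MUL  WAW r6
c7: i10 and.ALU  tail

ISSUED = 8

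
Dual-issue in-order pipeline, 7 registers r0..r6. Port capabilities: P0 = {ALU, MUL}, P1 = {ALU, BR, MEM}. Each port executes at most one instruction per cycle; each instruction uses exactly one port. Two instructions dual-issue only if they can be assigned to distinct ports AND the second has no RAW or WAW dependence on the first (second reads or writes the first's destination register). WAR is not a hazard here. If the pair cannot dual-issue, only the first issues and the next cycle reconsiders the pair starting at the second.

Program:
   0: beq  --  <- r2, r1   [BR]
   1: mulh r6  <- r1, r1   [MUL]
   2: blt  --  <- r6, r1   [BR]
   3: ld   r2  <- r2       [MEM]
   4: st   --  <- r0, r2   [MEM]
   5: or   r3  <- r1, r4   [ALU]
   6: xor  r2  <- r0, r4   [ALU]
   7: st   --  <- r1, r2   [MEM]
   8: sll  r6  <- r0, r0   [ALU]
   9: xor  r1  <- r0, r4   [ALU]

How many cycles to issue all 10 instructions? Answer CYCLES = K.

CYCLES = 7

t=0 i0+i1:beq.BR mulh.MUL ; 2-wide
t=1 i2:blt.BR ; no-port BR/MEM
t=2 i3:ld.MEM ; no-port MEM/MEM
t=3 i4+i5:st.MEM or.ALU ; 2-wide
t=4 i6:xor.ALU ; RAW r2
t=5 i7+i8:st.MEM sll.ALU ; 2-wide
t=6 i9:xor.ALU ; tail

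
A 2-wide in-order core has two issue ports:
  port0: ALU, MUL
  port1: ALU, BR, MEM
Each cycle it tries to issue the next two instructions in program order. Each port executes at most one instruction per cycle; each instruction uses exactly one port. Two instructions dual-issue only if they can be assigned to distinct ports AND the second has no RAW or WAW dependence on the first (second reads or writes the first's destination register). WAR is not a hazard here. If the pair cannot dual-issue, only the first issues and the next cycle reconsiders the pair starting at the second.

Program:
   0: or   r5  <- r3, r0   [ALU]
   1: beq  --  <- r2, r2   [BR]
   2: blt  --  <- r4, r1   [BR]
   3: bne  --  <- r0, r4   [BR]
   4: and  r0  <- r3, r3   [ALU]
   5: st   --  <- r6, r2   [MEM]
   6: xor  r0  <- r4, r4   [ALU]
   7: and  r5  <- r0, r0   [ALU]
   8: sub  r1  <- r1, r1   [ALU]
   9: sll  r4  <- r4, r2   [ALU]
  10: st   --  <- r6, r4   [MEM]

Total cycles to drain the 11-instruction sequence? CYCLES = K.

CYCLES = 7

#0 head=0: or+beq i0/i1 pair
#1 head=2: blt i2 no-port BR/BR
#2 head=3: bne+and i3/i4 pair
#3 head=5: st+xor i5/i6 pair
#4 head=7: and+sub i7/i8 pair
#5 head=9: sll i9 RAW r4
#6 head=10: st i10 tail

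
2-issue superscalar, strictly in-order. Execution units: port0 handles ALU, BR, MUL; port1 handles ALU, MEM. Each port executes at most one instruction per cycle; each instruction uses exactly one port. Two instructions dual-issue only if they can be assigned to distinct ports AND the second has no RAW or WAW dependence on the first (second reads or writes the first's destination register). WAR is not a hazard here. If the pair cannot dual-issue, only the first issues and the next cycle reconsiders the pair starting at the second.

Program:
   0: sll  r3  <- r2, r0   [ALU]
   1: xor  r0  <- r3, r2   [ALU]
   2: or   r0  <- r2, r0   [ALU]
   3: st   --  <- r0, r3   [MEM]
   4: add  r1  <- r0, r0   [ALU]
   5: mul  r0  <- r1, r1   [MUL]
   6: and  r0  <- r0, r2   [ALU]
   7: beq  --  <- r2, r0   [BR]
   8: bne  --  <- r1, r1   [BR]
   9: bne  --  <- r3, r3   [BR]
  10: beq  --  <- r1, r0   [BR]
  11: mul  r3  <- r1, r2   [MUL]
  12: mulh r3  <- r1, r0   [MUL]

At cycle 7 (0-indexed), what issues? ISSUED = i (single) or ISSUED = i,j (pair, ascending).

t=0 i0:sll ; RAW r3
t=1 i1:xor ; RAW+WAW r0
t=2 i2:or ; RAW r0
t=3 i3/i4:st+add ; pair
t=4 i5:mul ; RAW+WAW r0
t=5 i6:and ; RAW r0
t=6 i7:beq ; no-port BR/BR
t=7 i8:bne ; no-port BR/BR
t=8 i9:bne ; no-port BR/BR
t=9 i10:beq ; no-port BR/MUL
t=10 i11:mul ; no-port MUL/MUL
t=11 i12:mulh ; tail

ISSUED = 8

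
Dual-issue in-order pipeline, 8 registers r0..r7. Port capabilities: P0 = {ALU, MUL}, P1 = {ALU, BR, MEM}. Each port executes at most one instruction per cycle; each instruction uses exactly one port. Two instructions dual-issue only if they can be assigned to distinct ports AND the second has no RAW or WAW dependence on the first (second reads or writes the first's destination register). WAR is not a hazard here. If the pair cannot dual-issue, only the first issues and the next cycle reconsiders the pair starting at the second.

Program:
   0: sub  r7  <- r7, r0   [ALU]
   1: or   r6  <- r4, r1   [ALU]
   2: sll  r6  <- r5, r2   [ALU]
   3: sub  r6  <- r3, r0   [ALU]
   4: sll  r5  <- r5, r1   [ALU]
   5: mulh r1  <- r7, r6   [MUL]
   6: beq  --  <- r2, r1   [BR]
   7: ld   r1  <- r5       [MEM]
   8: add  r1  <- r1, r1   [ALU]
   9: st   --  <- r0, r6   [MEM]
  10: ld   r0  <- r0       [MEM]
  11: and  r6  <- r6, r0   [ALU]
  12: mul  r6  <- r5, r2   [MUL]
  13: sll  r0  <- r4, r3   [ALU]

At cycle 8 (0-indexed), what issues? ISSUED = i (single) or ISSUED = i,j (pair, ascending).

ISSUED = 11

c0: i0/i1 sub;or  pair
c1: i2 sll  WAW r6
c2: i3/i4 sub;sll  pair
c3: i5 mulh  RAW r1
c4: i6 beq  no-port BR/MEM
c5: i7 ld  RAW+WAW r1
c6: i8/i9 add;st  pair
c7: i10 ld  RAW r0
c8: i11 and  WAW r6
c9: i12/i13 mul;sll  pair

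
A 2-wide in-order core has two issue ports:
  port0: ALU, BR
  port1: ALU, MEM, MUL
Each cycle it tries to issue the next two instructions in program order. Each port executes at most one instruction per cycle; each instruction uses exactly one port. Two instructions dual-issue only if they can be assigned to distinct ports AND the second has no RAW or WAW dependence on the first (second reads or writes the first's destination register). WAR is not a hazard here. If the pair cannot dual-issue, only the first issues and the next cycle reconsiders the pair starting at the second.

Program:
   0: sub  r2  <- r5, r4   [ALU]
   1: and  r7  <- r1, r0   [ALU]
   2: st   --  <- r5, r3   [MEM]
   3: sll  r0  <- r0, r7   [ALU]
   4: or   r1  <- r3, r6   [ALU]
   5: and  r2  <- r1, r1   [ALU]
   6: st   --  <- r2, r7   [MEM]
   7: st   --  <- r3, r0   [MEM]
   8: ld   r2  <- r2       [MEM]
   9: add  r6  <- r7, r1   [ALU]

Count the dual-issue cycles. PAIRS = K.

c0: i0/i1 sub.ALU and.ALU  pair
c1: i2/i3 st.MEM sll.ALU  pair
c2: i4 or.ALU  RAW r1
c3: i5 and.ALU  RAW r2
c4: i6 st.MEM  no-port MEM/MEM
c5: i7 st.MEM  no-port MEM/MEM
c6: i8/i9 ld.MEM add.ALU  pair

PAIRS = 3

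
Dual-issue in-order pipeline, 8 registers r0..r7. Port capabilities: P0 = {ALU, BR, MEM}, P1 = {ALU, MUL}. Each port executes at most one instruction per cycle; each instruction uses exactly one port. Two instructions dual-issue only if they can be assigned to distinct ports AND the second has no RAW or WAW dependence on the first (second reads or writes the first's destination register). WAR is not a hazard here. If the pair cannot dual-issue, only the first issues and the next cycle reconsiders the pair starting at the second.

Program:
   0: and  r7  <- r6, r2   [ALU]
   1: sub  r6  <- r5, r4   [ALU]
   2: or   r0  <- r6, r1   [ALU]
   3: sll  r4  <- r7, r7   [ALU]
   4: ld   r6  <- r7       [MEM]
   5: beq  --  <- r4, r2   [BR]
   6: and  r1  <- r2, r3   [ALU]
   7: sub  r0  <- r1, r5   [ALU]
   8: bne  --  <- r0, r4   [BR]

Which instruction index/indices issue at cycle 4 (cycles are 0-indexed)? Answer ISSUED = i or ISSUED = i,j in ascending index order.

[0] i0/i1  and.ALU+sub.ALU  -- 2-wide
[1] i2/i3  or.ALU+sll.ALU  -- 2-wide
[2] i4  ld.MEM  -- no-port MEM/BR
[3] i5/i6  beq.BR+and.ALU  -- 2-wide
[4] i7  sub.ALU  -- RAW r0
[5] i8  bne.BR  -- tail

ISSUED = 7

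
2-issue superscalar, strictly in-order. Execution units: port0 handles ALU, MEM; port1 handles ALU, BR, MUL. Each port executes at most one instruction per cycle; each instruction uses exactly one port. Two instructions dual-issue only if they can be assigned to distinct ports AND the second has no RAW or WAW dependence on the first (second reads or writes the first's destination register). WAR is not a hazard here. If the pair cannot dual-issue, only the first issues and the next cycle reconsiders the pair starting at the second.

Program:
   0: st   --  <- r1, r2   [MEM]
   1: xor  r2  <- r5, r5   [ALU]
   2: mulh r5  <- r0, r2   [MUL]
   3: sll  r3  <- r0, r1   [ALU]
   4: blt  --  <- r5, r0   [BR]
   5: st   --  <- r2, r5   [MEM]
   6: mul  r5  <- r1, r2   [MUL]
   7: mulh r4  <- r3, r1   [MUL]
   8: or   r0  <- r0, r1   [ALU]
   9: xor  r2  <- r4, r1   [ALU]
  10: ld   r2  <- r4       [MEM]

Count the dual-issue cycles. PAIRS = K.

c0: i0+i1 st.MEM/xor.ALU  dual
c1: i2+i3 mulh.MUL/sll.ALU  dual
c2: i4+i5 blt.BR/st.MEM  dual
c3: i6 mul.MUL  no-port MUL/MUL
c4: i7+i8 mulh.MUL/or.ALU  dual
c5: i9 xor.ALU  WAW r2
c6: i10 ld.MEM  tail

PAIRS = 4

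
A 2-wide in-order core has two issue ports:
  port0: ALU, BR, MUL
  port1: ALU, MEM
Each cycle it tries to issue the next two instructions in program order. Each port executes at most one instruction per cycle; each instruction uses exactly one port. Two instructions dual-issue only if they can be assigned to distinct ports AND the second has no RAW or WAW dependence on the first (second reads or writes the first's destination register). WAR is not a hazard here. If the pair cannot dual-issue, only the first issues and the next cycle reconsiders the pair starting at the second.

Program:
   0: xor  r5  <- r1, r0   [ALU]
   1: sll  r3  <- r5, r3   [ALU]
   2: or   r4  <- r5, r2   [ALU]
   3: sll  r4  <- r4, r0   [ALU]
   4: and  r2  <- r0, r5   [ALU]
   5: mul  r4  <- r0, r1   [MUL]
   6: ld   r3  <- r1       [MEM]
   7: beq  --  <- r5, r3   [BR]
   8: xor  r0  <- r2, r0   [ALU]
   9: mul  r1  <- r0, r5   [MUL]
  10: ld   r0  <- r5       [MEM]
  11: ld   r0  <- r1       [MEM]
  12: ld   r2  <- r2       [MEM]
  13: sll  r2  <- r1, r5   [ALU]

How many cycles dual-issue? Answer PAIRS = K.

PAIRS = 5

t=0 i0:xor ; RAW r5
t=1 i1&i2:sll;or ; dual
t=2 i3&i4:sll;and ; dual
t=3 i5&i6:mul;ld ; dual
t=4 i7&i8:beq;xor ; dual
t=5 i9&i10:mul;ld ; dual
t=6 i11:ld ; no-port MEM/MEM
t=7 i12:ld ; WAW r2
t=8 i13:sll ; tail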